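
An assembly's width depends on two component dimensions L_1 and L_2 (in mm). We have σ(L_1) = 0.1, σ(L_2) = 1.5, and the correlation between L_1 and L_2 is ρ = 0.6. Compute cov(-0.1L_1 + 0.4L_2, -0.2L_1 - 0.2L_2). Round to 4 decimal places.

V(L_1) = (0.1)² = 0.01;  V(L_2) = (1.5)² = 2.25
cov(L_1,L_2) = ρ·σ(L_1)·σ(L_2) = 0.6·0.1·1.5 = 0.09
cov(-0.1L_1 + 0.4L_2, -0.2L_1 - 0.2L_2) = (-0.1)(-0.2)V(L_1) + (0.4)(-0.2)V(L_2) + [(-0.1)(-0.2) + (0.4)(-0.2)]cov(L_1,L_2)
= 0.02·0.01 + -0.08·2.25 + -0.06·0.09 = -0.1852

-0.1852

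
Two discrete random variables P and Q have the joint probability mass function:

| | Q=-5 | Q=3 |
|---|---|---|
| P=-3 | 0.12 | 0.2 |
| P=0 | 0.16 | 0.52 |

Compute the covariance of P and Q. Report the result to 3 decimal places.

E[P] = -0.96,  E[Q] = 0.76
E[PQ] = 0
Cov(P,Q) = E[PQ] − E[P]E[Q] = 0 − (-0.96)(0.76) = 0.7296

0.730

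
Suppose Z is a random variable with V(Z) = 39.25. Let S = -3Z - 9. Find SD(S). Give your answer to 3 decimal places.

18.795

V(-3Z - 9) = (-3)²·39.25 = 353.25
SD(S) = √353.25 ≈ 18.795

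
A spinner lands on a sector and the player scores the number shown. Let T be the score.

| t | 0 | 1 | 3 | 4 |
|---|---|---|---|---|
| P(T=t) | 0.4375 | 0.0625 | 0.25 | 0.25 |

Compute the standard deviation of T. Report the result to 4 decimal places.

1.7399

E[T] = (0)(0.4375) + (1)(0.0625) + (3)(0.25) + (4)(0.25) = 1.8125
E[T²] = (0)²(0.4375) + (1)²(0.0625) + (3)²(0.25) + (4)²(0.25) = 6.3125
Var(T) = E[T²] − (E[T])² = 6.3125 − (1.8125)² = 3.02734375
SD(T) = √3.02734375 ≈ 1.7399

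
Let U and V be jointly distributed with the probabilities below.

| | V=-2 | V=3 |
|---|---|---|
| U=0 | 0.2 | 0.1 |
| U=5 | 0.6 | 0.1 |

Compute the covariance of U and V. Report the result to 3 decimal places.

-1.000

E[U] = 3.5,  E[V] = -1
E[UV] = -4.5
Cov(U,V) = E[UV] − E[U]E[V] = -4.5 − (3.5)(-1) = -1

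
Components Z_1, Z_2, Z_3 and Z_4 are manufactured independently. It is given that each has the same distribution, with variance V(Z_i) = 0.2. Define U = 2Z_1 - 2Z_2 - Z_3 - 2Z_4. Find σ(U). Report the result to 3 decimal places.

1.612

By independence, V(U) = (2)²V(Z_1) + (-2)²V(Z_2) + (-1)²V(Z_3) + (-2)²V(Z_4)
= (2)²·0.2 + (-2)²·0.2 + (-1)²·0.2 + (-2)²·0.2 = 2.6
σ(U) = √2.6 ≈ 1.612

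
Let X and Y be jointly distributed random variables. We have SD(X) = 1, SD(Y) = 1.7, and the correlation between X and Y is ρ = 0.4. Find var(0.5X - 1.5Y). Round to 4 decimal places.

var(X) = (1)² = 1;  var(Y) = (1.7)² = 2.89
Cov(X,Y) = ρ·SD(X)·SD(Y) = 0.4·1·1.7 = 0.68
var(0.5X - 1.5Y) = (0.5)²·var(X) + (-1.5)²·var(Y) + 2·(0.5)·(-1.5)·Cov(X,Y)
= 0.25·1 + 2.25·2.89 + -1.5·0.68 = 5.7325

5.7325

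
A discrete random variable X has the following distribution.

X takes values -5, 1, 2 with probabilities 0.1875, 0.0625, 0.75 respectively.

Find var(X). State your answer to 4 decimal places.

7.3594

E[X] = (-5)(0.1875) + (1)(0.0625) + (2)(0.75) = 0.625
E[X²] = (-5)²(0.1875) + (1)²(0.0625) + (2)²(0.75) = 7.75
var(X) = E[X²] − (E[X])² = 7.75 − (0.625)² = 7.359375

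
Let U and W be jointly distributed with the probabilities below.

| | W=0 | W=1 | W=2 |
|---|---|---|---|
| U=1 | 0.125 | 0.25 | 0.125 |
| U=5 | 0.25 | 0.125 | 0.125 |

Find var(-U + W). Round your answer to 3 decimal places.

5.109

E[U] = 3,  E[W] = 0.875,  E[UW] = 2.375
var(U) = 13 − (3)² = 4;  var(W) = 1.375 − (0.875)² = 0.609375
Cov(U,W) = 2.375 − (3)(0.875) = -0.25
var(-U + W) = (-1)²·4 + (1)²·0.609375 + 2·(-1)·(1)·-0.25 = 5.109375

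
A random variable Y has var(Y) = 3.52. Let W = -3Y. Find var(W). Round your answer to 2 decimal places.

var(-3Y) = (-3)²·var(Y) = 9·3.52 = 31.68

31.68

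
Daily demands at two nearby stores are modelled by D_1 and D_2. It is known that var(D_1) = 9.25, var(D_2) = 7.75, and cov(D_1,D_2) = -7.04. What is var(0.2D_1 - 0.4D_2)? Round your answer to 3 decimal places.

2.736

var(0.2D_1 - 0.4D_2) = (0.2)²·var(D_1) + (-0.4)²·var(D_2) + 2·(0.2)·(-0.4)·cov(D_1,D_2)
= 0.04·9.25 + 0.16·7.75 + -0.16·-7.04 = 2.7364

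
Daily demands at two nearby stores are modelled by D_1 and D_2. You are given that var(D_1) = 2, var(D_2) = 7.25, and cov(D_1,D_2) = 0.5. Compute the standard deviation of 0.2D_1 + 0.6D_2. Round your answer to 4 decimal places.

var(0.2D_1 + 0.6D_2) = (0.2)²·var(D_1) + (0.6)²·var(D_2) + 2·(0.2)·(0.6)·cov(D_1,D_2)
= 0.04·2 + 0.36·7.25 + 0.24·0.5 = 2.81
SD(0.2D_1 + 0.6D_2) = √2.81 ≈ 1.6763

1.6763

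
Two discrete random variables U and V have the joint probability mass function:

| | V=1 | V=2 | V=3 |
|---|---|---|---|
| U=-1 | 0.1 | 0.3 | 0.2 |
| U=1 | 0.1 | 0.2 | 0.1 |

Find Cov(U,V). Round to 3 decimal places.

E[U] = -0.2,  E[V] = 2.1
E[UV] = -0.5
Cov(U,V) = E[UV] − E[U]E[V] = -0.5 − (-0.2)(2.1) = -0.08

-0.080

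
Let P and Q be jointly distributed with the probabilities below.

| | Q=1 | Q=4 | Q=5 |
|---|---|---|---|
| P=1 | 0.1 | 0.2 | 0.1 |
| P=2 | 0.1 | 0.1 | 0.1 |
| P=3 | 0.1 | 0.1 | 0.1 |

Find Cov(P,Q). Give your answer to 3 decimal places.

-0.060

E[P] = 1.9,  E[Q] = 3.4
E[PQ] = 6.4
Cov(P,Q) = E[PQ] − E[P]E[Q] = 6.4 − (1.9)(3.4) = -0.06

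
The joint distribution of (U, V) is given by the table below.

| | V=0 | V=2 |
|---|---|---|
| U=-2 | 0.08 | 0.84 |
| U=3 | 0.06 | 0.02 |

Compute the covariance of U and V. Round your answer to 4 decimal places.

E[U] = -1.6,  E[V] = 1.72
E[UV] = -3.24
cov(U,V) = E[UV] − E[U]E[V] = -3.24 − (-1.6)(1.72) = -0.488

-0.4880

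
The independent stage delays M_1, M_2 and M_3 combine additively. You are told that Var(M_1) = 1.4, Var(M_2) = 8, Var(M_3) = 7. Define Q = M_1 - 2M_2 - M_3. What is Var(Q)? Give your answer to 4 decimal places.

40.4000

By independence, Var(Q) = (1)²Var(M_1) + (-2)²Var(M_2) + (-1)²Var(M_3)
= (1)²·1.4 + (-2)²·8 + (-1)²·7 = 40.4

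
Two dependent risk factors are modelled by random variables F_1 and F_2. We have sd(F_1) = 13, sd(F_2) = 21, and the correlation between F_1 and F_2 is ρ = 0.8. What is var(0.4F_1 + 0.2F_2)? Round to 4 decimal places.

var(F_1) = (13)² = 169;  var(F_2) = (21)² = 441
Cov(F_1,F_2) = ρ·sd(F_1)·sd(F_2) = 0.8·13·21 = 218.4
var(0.4F_1 + 0.2F_2) = (0.4)²·var(F_1) + (0.2)²·var(F_2) + 2·(0.4)·(0.2)·Cov(F_1,F_2)
= 0.16·169 + 0.04·441 + 0.16·218.4 = 79.624

79.6240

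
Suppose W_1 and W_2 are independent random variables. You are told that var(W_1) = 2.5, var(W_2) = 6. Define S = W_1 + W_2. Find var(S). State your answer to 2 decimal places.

8.50

By independence, var(S) = (1)²var(W_1) + (1)²var(W_2)
= (1)²·2.5 + (1)²·6 = 8.5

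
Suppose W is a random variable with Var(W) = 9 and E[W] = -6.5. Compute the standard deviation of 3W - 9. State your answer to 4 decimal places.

Var(3W - 9) = (3)²·9 = 81
SD(3W - 9) = √81 ≈ 9.0000

9.0000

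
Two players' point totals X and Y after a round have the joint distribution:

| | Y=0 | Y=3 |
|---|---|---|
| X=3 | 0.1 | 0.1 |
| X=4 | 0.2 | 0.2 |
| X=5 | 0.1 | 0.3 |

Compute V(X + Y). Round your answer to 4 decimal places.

E[X] = 4.2,  E[Y] = 1.8,  E[XY] = 7.8
V(X) = 18.2 − (4.2)² = 0.56;  V(Y) = 5.4 − (1.8)² = 2.16
cov(X,Y) = 7.8 − (4.2)(1.8) = 0.24
V(X + Y) = (1)²·0.56 + (1)²·2.16 + 2·(1)·(1)·0.24 = 3.2

3.2000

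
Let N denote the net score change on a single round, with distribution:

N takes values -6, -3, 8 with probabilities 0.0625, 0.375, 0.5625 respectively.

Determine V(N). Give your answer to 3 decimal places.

E[N] = (-6)(0.0625) + (-3)(0.375) + (8)(0.5625) = 3
E[N²] = (-6)²(0.0625) + (-3)²(0.375) + (8)²(0.5625) = 41.625
V(N) = E[N²] − (E[N])² = 41.625 − (3)² = 32.625

32.625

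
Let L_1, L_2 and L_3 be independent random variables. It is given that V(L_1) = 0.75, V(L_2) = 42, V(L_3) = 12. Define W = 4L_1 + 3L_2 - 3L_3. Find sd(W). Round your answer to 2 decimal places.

By independence, V(W) = (4)²V(L_1) + (3)²V(L_2) + (-3)²V(L_3)
= (4)²·0.75 + (3)²·42 + (-3)²·12 = 498
sd(W) = √498 ≈ 22.32

22.32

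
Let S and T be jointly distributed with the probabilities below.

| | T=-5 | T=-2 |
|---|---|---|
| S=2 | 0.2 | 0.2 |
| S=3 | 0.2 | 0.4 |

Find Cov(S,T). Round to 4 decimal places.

0.1200

E[S] = 2.6,  E[T] = -3.2
E[ST] = -8.2
Cov(S,T) = E[ST] − E[S]E[T] = -8.2 − (2.6)(-3.2) = 0.12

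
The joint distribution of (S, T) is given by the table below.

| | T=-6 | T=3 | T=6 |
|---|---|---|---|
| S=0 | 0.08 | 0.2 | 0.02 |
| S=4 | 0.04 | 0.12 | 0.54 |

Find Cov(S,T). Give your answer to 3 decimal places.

3.360

E[S] = 2.8,  E[T] = 3.6
E[ST] = 13.44
Cov(S,T) = E[ST] − E[S]E[T] = 13.44 − (2.8)(3.6) = 3.36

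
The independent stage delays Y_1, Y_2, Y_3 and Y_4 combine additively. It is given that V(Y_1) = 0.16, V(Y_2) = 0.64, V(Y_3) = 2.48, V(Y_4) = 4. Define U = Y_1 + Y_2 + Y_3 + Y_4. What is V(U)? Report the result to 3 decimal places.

7.280

By independence, V(U) = (1)²V(Y_1) + (1)²V(Y_2) + (1)²V(Y_3) + (1)²V(Y_4)
= (1)²·0.16 + (1)²·0.64 + (1)²·2.48 + (1)²·4 = 7.28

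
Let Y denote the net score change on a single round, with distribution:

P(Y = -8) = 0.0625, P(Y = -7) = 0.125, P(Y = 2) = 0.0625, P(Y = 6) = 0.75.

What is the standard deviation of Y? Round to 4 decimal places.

5.1781

E[Y] = (-8)(0.0625) + (-7)(0.125) + (2)(0.0625) + (6)(0.75) = 3.25
E[Y²] = (-8)²(0.0625) + (-7)²(0.125) + (2)²(0.0625) + (6)²(0.75) = 37.375
var(Y) = E[Y²] − (E[Y])² = 37.375 − (3.25)² = 26.8125
SD(Y) = √26.8125 ≈ 5.1781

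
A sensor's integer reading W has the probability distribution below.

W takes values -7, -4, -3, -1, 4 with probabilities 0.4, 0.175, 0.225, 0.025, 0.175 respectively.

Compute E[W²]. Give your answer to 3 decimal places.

E[W²] = (-7)²(0.4) + (-4)²(0.175) + (-3)²(0.225) + (-1)²(0.025) + (4)²(0.175) = 27.25

27.250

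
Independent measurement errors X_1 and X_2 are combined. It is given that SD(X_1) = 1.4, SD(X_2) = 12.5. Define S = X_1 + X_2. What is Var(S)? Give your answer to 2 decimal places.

158.21

Var(X_1) = 1.96, Var(X_2) = 156.25
By independence, Var(S) = (1)²Var(X_1) + (1)²Var(X_2)
= (1)²·1.96 + (1)²·156.25 = 158.21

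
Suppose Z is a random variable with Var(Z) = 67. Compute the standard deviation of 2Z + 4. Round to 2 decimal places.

Var(2Z + 4) = (2)²·67 = 268
sd(2Z + 4) = √268 ≈ 16.37

16.37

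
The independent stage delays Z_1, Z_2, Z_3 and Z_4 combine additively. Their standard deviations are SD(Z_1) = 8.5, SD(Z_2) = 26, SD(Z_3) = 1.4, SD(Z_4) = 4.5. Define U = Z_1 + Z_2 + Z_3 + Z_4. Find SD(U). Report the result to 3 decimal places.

27.757

var(Z_1) = 72.25, var(Z_2) = 676, var(Z_3) = 1.96, var(Z_4) = 20.25
By independence, var(U) = (1)²var(Z_1) + (1)²var(Z_2) + (1)²var(Z_3) + (1)²var(Z_4)
= (1)²·72.25 + (1)²·676 + (1)²·1.96 + (1)²·20.25 = 770.46
SD(U) = √770.46 ≈ 27.757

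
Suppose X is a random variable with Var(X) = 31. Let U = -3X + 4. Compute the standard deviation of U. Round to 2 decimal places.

Var(-3X + 4) = (-3)²·31 = 279
sd(U) = √279 ≈ 16.70

16.70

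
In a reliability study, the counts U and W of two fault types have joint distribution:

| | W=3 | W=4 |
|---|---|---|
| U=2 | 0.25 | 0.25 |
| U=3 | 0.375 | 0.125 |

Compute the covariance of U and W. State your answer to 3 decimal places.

-0.063

E[U] = 2.5,  E[W] = 3.375
E[UW] = 8.375
Cov(U,W) = E[UW] − E[U]E[W] = 8.375 − (2.5)(3.375) = -0.0625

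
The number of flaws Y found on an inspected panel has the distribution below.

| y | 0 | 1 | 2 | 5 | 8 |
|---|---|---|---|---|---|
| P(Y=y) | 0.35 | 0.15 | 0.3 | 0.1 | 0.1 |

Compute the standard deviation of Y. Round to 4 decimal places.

E[Y] = (0)(0.35) + (1)(0.15) + (2)(0.3) + (5)(0.1) + (8)(0.1) = 2.05
E[Y²] = (0)²(0.35) + (1)²(0.15) + (2)²(0.3) + (5)²(0.1) + (8)²(0.1) = 10.25
V(Y) = E[Y²] − (E[Y])² = 10.25 − (2.05)² = 6.0475
sd(Y) = √6.0475 ≈ 2.4592

2.4592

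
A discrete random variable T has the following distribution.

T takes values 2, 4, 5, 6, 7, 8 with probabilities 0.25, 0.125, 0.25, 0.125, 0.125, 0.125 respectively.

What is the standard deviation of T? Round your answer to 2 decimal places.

E[T] = (2)(0.25) + (4)(0.125) + (5)(0.25) + (6)(0.125) + (7)(0.125) + (8)(0.125) = 4.875
E[T²] = (2)²(0.25) + (4)²(0.125) + (5)²(0.25) + (6)²(0.125) + (7)²(0.125) + (8)²(0.125) = 27.875
Var(T) = E[T²] − (E[T])² = 27.875 − (4.875)² = 4.109375
SD(T) = √4.109375 ≈ 2.03

2.03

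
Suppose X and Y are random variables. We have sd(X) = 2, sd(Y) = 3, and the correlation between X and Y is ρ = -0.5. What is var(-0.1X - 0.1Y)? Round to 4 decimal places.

0.0700

var(X) = (2)² = 4;  var(Y) = (3)² = 9
Cov(X,Y) = ρ·sd(X)·sd(Y) = -0.5·2·3 = -3
var(-0.1X - 0.1Y) = (-0.1)²·var(X) + (-0.1)²·var(Y) + 2·(-0.1)·(-0.1)·Cov(X,Y)
= 0.01·4 + 0.01·9 + 0.02·-3 = 0.07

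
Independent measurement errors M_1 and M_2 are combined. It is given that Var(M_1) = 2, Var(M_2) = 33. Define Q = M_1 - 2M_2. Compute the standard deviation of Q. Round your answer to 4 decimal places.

By independence, Var(Q) = (1)²Var(M_1) + (-2)²Var(M_2)
= (1)²·2 + (-2)²·33 = 134
sd(Q) = √134 ≈ 11.5758

11.5758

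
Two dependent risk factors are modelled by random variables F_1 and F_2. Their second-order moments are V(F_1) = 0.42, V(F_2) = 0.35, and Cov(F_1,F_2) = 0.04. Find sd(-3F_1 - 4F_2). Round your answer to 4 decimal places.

3.2156

V(-3F_1 - 4F_2) = (-3)²·V(F_1) + (-4)²·V(F_2) + 2·(-3)·(-4)·Cov(F_1,F_2)
= 9·0.42 + 16·0.35 + 24·0.04 = 10.34
sd(-3F_1 - 4F_2) = √10.34 ≈ 3.2156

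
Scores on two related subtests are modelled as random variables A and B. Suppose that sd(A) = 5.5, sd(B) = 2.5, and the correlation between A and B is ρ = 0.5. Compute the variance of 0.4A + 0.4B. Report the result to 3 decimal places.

Var(A) = (5.5)² = 30.25;  Var(B) = (2.5)² = 6.25
Cov(A,B) = ρ·sd(A)·sd(B) = 0.5·5.5·2.5 = 6.875
Var(0.4A + 0.4B) = (0.4)²·Var(A) + (0.4)²·Var(B) + 2·(0.4)·(0.4)·Cov(A,B)
= 0.16·30.25 + 0.16·6.25 + 0.32·6.875 = 8.04

8.040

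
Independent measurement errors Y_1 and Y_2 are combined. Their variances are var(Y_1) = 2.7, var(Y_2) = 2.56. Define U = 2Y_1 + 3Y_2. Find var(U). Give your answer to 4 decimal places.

33.8400

By independence, var(U) = (2)²var(Y_1) + (3)²var(Y_2)
= (2)²·2.7 + (3)²·2.56 = 33.84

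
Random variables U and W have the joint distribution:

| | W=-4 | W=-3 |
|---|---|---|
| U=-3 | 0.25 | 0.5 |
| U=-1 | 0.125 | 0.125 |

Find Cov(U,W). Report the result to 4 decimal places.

-0.0625

E[U] = -2.5,  E[W] = -3.375
E[UW] = 8.375
Cov(U,W) = E[UW] − E[U]E[W] = 8.375 − (-2.5)(-3.375) = -0.0625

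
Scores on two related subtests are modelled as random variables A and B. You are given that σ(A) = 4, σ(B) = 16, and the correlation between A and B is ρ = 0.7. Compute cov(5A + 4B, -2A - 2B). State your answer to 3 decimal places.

var(A) = (4)² = 16;  var(B) = (16)² = 256
cov(A,B) = ρ·σ(A)·σ(B) = 0.7·4·16 = 44.8
cov(5A + 4B, -2A - 2B) = (5)(-2)var(A) + (4)(-2)var(B) + [(5)(-2) + (4)(-2)]cov(A,B)
= -10·16 + -8·256 + -18·44.8 = -3014.4

-3014.400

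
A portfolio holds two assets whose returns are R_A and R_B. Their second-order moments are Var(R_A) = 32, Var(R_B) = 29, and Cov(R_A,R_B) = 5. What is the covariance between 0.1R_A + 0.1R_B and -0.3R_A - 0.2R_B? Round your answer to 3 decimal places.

-1.790

Cov(0.1R_A + 0.1R_B, -0.3R_A - 0.2R_B) = (0.1)(-0.3)Var(R_A) + (0.1)(-0.2)Var(R_B) + [(0.1)(-0.2) + (0.1)(-0.3)]Cov(R_A,R_B)
= -0.03·32 + -0.02·29 + -0.05·5 = -1.79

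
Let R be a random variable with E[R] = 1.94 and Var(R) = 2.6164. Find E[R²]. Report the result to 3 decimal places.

6.380

E[R²] = Var(R) + (E[R])² = 2.6164 + (1.94)² = 6.38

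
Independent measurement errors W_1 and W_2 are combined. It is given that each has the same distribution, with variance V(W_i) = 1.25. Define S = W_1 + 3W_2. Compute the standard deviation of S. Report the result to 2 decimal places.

3.54

By independence, V(S) = (1)²V(W_1) + (3)²V(W_2)
= (1)²·1.25 + (3)²·1.25 = 12.5
σ(S) = √12.5 ≈ 3.54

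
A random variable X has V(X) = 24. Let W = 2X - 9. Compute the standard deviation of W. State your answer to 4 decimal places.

9.7980

V(2X - 9) = (2)²·24 = 96
sd(W) = √96 ≈ 9.7980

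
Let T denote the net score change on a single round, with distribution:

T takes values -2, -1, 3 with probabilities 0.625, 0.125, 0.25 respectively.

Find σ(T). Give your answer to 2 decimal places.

E[T] = (-2)(0.625) + (-1)(0.125) + (3)(0.25) = -0.625
E[T²] = (-2)²(0.625) + (-1)²(0.125) + (3)²(0.25) = 4.875
var(T) = E[T²] − (E[T])² = 4.875 − (-0.625)² = 4.484375
σ(T) = √4.484375 ≈ 2.12

2.12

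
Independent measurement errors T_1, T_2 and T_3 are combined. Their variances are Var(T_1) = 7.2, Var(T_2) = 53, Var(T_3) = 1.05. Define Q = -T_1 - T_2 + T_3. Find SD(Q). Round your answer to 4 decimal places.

By independence, Var(Q) = (-1)²Var(T_1) + (-1)²Var(T_2) + (1)²Var(T_3)
= (-1)²·7.2 + (-1)²·53 + (1)²·1.05 = 61.25
SD(Q) = √61.25 ≈ 7.8262

7.8262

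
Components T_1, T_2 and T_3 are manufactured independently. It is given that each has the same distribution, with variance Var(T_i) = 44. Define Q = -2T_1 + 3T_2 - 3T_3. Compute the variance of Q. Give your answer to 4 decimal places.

968.0000

By independence, Var(Q) = (-2)²Var(T_1) + (3)²Var(T_2) + (-3)²Var(T_3)
= (-2)²·44 + (3)²·44 + (-3)²·44 = 968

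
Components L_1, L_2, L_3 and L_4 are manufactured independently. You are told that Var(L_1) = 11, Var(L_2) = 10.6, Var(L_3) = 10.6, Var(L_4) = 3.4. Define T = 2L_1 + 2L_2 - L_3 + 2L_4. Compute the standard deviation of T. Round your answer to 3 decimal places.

10.517

By independence, Var(T) = (2)²Var(L_1) + (2)²Var(L_2) + (-1)²Var(L_3) + (2)²Var(L_4)
= (2)²·11 + (2)²·10.6 + (-1)²·10.6 + (2)²·3.4 = 110.6
sd(T) = √110.6 ≈ 10.517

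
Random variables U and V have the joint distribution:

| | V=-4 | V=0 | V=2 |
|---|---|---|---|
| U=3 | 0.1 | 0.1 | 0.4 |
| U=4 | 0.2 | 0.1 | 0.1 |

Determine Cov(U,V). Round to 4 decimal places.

-0.5200

E[U] = 3.4,  E[V] = -0.2
E[UV] = -1.2
Cov(U,V) = E[UV] − E[U]E[V] = -1.2 − (3.4)(-0.2) = -0.52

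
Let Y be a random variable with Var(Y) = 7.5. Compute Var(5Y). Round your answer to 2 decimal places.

Var(5Y) = (5)²·Var(Y) = 25·7.5 = 187.5

187.50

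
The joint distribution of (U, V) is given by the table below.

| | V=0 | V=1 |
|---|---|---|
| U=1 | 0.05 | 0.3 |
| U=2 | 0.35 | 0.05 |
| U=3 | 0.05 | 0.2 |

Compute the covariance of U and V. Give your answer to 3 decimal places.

-0.045

E[U] = 1.9,  E[V] = 0.55
E[UV] = 1
Cov(U,V) = E[UV] − E[U]E[V] = 1 − (1.9)(0.55) = -0.045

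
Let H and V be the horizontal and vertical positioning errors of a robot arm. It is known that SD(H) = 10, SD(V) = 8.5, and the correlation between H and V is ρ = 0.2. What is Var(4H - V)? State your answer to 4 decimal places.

Var(H) = (10)² = 100;  Var(V) = (8.5)² = 72.25
Cov(H,V) = ρ·SD(H)·SD(V) = 0.2·10·8.5 = 17
Var(4H - V) = (4)²·Var(H) + (-1)²·Var(V) + 2·(4)·(-1)·Cov(H,V)
= 16·100 + 1·72.25 + -8·17 = 1536.25

1536.2500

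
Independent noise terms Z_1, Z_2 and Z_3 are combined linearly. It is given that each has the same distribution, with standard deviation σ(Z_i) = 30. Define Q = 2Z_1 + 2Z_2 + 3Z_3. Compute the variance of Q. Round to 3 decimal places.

15300.000

V(Z_i) = (30)² = 900
By independence, V(Q) = (2)²V(Z_1) + (2)²V(Z_2) + (3)²V(Z_3)
= (2)²·900 + (2)²·900 + (3)²·900 = 15300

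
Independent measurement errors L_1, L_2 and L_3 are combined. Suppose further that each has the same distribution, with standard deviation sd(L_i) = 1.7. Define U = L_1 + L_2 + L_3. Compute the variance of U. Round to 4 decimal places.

Var(L_i) = (1.7)² = 2.89
By independence, Var(U) = (1)²Var(L_1) + (1)²Var(L_2) + (1)²Var(L_3)
= (1)²·2.89 + (1)²·2.89 + (1)²·2.89 = 8.67

8.6700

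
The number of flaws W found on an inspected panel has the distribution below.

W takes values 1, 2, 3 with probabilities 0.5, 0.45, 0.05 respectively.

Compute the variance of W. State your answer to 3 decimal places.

0.348

E[W] = (1)(0.5) + (2)(0.45) + (3)(0.05) = 1.55
E[W²] = (1)²(0.5) + (2)²(0.45) + (3)²(0.05) = 2.75
Var(W) = E[W²] − (E[W])² = 2.75 − (1.55)² = 0.3475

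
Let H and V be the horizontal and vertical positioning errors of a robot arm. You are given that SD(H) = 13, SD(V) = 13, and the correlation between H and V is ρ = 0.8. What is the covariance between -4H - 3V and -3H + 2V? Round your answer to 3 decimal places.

Var(H) = (13)² = 169;  Var(V) = (13)² = 169
Cov(H,V) = ρ·SD(H)·SD(V) = 0.8·13·13 = 135.2
Cov(-4H - 3V, -3H + 2V) = (-4)(-3)Var(H) + (-3)(2)Var(V) + [(-4)(2) + (-3)(-3)]Cov(H,V)
= 12·169 + -6·169 + 1·135.2 = 1149.2

1149.200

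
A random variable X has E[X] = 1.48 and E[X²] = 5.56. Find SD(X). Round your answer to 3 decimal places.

Var(X) = 5.56 − (1.48)² = 3.3696
SD(X) = √3.3696 ≈ 1.836

1.836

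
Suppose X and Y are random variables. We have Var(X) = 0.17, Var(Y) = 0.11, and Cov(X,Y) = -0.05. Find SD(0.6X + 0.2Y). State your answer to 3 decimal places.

0.232

Var(0.6X + 0.2Y) = (0.6)²·Var(X) + (0.2)²·Var(Y) + 2·(0.6)·(0.2)·Cov(X,Y)
= 0.36·0.17 + 0.04·0.11 + 0.24·-0.05 = 0.0536
SD(0.6X + 0.2Y) = √0.0536 ≈ 0.232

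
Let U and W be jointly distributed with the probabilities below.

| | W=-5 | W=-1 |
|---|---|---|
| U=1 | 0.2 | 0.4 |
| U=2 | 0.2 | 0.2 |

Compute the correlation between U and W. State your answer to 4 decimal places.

-0.1667

E[U] = 1.4,  E[W] = -2.6
E[UW] = -3.8
Cov(U,W) = E[UW] − E[U]E[W] = -3.8 − (1.4)(-2.6) = -0.16
var(U) = 0.24,  var(W) = 3.84
ρ = -0.16 / √(0.24·3.84) ≈ -0.1667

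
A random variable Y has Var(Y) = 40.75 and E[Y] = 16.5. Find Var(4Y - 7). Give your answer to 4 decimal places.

652.0000

Var(4Y - 7) = (4)²·Var(Y) = 16·40.75 = 652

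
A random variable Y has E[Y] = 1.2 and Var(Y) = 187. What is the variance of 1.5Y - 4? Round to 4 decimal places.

Var(1.5Y - 4) = (1.5)²·Var(Y) = 2.25·187 = 420.75

420.7500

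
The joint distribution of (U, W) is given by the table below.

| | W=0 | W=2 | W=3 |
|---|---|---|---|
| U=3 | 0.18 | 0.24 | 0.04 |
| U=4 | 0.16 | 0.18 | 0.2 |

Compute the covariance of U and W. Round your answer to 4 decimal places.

0.1176

E[U] = 3.54,  E[W] = 1.56
E[UW] = 5.64
Cov(U,W) = E[UW] − E[U]E[W] = 5.64 − (3.54)(1.56) = 0.1176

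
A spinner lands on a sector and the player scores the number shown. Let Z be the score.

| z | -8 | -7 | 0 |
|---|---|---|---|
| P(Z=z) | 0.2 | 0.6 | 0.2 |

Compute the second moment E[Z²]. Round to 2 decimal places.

42.20

E[Z²] = (-8)²(0.2) + (-7)²(0.6) + (0)²(0.2) = 42.2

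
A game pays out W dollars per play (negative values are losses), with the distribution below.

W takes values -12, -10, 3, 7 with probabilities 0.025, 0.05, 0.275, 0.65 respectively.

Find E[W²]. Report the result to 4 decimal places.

E[W²] = (-12)²(0.025) + (-10)²(0.05) + (3)²(0.275) + (7)²(0.65) = 42.925

42.9250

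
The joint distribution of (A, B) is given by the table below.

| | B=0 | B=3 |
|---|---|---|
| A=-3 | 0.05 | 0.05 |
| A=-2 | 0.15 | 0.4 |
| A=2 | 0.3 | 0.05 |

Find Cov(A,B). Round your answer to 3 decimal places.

E[A] = -0.7,  E[B] = 1.5
E[AB] = -2.55
Cov(A,B) = E[AB] − E[A]E[B] = -2.55 − (-0.7)(1.5) = -1.5

-1.500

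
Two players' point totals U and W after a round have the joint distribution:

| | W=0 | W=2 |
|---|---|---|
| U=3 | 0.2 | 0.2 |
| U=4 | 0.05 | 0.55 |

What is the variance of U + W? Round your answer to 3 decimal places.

1.390

E[U] = 3.6,  E[W] = 1.5,  E[UW] = 5.6
var(U) = 13.2 − (3.6)² = 0.24;  var(W) = 3 − (1.5)² = 0.75
cov(U,W) = 5.6 − (3.6)(1.5) = 0.2
var(U + W) = (1)²·0.24 + (1)²·0.75 + 2·(1)·(1)·0.2 = 1.39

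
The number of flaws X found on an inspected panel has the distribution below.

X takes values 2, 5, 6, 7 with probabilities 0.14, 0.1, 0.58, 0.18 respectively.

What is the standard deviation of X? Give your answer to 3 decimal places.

1.513

E[X] = (2)(0.14) + (5)(0.1) + (6)(0.58) + (7)(0.18) = 5.52
E[X²] = (2)²(0.14) + (5)²(0.1) + (6)²(0.58) + (7)²(0.18) = 32.76
var(X) = E[X²] − (E[X])² = 32.76 − (5.52)² = 2.2896
SD(X) = √2.2896 ≈ 1.513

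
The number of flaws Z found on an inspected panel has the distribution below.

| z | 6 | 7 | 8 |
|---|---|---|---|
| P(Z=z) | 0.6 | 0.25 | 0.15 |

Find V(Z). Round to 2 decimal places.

E[Z] = (6)(0.6) + (7)(0.25) + (8)(0.15) = 6.55
E[Z²] = (6)²(0.6) + (7)²(0.25) + (8)²(0.15) = 43.45
V(Z) = E[Z²] − (E[Z])² = 43.45 − (6.55)² = 0.5475

0.55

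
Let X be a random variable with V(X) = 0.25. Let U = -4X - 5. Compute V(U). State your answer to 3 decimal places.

4.000

V(-4X - 5) = (-4)²·V(X) = 16·0.25 = 4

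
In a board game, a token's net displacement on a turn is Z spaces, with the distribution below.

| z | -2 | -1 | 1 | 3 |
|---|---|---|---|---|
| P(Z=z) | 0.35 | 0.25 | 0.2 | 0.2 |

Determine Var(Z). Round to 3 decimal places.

3.628

E[Z] = (-2)(0.35) + (-1)(0.25) + (1)(0.2) + (3)(0.2) = -0.15
E[Z²] = (-2)²(0.35) + (-1)²(0.25) + (1)²(0.2) + (3)²(0.2) = 3.65
Var(Z) = E[Z²] − (E[Z])² = 3.65 − (-0.15)² = 3.6275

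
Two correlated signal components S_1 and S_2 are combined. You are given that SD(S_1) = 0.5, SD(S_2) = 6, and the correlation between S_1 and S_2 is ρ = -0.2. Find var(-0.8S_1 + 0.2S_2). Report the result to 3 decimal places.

1.792

var(S_1) = (0.5)² = 0.25;  var(S_2) = (6)² = 36
Cov(S_1,S_2) = ρ·SD(S_1)·SD(S_2) = -0.2·0.5·6 = -0.6
var(-0.8S_1 + 0.2S_2) = (-0.8)²·var(S_1) + (0.2)²·var(S_2) + 2·(-0.8)·(0.2)·Cov(S_1,S_2)
= 0.64·0.25 + 0.04·36 + -0.32·-0.6 = 1.792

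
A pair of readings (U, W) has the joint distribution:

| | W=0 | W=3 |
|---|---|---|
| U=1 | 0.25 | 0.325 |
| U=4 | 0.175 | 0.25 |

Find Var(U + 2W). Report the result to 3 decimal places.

11.199

E[U] = 2.275,  E[W] = 1.725,  E[UW] = 3.975
Var(U) = 7.375 − (2.275)² = 2.199375;  Var(W) = 5.175 − (1.725)² = 2.199375
Cov(U,W) = 3.975 − (2.275)(1.725) = 0.050625
Var(U + 2W) = (1)²·2.199375 + (2)²·2.199375 + 2·(1)·(2)·0.050625 = 11.199375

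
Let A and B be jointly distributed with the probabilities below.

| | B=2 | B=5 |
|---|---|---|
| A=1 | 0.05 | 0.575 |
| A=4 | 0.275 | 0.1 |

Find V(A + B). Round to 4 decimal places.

E[A] = 2.125,  E[B] = 4.025,  E[AB] = 7.175
V(A) = 6.625 − (2.125)² = 2.109375;  V(B) = 18.175 − (4.025)² = 1.974375
cov(A,B) = 7.175 − (2.125)(4.025) = -1.378125
V(A + B) = (1)²·2.109375 + (1)²·1.974375 + 2·(1)·(1)·-1.378125 = 1.3275

1.3275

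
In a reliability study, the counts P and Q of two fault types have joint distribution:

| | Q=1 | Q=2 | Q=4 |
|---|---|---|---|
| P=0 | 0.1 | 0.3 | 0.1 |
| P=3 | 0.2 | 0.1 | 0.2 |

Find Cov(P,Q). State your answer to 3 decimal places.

E[P] = 1.5,  E[Q] = 2.3
E[PQ] = 3.6
Cov(P,Q) = E[PQ] − E[P]E[Q] = 3.6 − (1.5)(2.3) = 0.15

0.150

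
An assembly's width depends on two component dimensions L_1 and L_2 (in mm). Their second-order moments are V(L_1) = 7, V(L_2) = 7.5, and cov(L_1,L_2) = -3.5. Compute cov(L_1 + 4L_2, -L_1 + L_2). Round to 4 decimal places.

33.5000

cov(L_1 + 4L_2, -L_1 + L_2) = (1)(-1)V(L_1) + (4)(1)V(L_2) + [(1)(1) + (4)(-1)]cov(L_1,L_2)
= -1·7 + 4·7.5 + -3·-3.5 = 33.5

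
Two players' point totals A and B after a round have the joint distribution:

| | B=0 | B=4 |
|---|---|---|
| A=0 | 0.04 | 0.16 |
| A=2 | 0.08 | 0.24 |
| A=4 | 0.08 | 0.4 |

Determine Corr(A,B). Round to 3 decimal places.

E[A] = 2.56,  E[B] = 3.2
E[AB] = 8.32
Cov(A,B) = E[AB] − E[A]E[B] = 8.32 − (2.56)(3.2) = 0.128
var(A) = 2.4064,  var(B) = 2.56
ρ = 0.128 / √(2.4064·2.56) ≈ 0.052

0.052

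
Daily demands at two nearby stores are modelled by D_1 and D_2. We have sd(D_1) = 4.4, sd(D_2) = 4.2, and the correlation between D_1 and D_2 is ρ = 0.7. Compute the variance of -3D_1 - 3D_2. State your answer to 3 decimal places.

V(D_1) = (4.4)² = 19.36;  V(D_2) = (4.2)² = 17.64
cov(D_1,D_2) = ρ·sd(D_1)·sd(D_2) = 0.7·4.4·4.2 = 12.936
V(-3D_1 - 3D_2) = (-3)²·V(D_1) + (-3)²·V(D_2) + 2·(-3)·(-3)·cov(D_1,D_2)
= 9·19.36 + 9·17.64 + 18·12.936 = 565.848

565.848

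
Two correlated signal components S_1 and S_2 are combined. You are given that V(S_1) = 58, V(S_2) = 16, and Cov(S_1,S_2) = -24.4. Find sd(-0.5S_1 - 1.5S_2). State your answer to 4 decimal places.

3.7283

V(-0.5S_1 - 1.5S_2) = (-0.5)²·V(S_1) + (-1.5)²·V(S_2) + 2·(-0.5)·(-1.5)·Cov(S_1,S_2)
= 0.25·58 + 2.25·16 + 1.5·-24.4 = 13.9
sd(-0.5S_1 - 1.5S_2) = √13.9 ≈ 3.7283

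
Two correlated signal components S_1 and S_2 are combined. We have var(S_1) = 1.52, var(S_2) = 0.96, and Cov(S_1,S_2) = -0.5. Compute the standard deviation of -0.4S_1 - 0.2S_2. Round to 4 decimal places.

0.4490

var(-0.4S_1 - 0.2S_2) = (-0.4)²·var(S_1) + (-0.2)²·var(S_2) + 2·(-0.4)·(-0.2)·Cov(S_1,S_2)
= 0.16·1.52 + 0.04·0.96 + 0.16·-0.5 = 0.2016
SD(-0.4S_1 - 0.2S_2) = √0.2016 ≈ 0.4490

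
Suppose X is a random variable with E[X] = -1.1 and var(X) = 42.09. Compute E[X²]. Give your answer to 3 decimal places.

E[X²] = var(X) + (E[X])² = 42.09 + (-1.1)² = 43.3

43.300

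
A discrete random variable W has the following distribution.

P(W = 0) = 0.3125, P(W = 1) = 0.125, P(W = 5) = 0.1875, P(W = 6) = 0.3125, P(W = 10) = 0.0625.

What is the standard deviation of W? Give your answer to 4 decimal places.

3.1018

E[W] = (0)(0.3125) + (1)(0.125) + (5)(0.1875) + (6)(0.3125) + (10)(0.0625) = 3.5625
E[W²] = (0)²(0.3125) + (1)²(0.125) + (5)²(0.1875) + (6)²(0.3125) + (10)²(0.0625) = 22.3125
V(W) = E[W²] − (E[W])² = 22.3125 − (3.5625)² = 9.62109375
σ(W) = √9.62109375 ≈ 3.1018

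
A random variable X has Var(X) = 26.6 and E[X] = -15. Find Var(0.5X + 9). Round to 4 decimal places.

Var(0.5X + 9) = (0.5)²·Var(X) = 0.25·26.6 = 6.65

6.6500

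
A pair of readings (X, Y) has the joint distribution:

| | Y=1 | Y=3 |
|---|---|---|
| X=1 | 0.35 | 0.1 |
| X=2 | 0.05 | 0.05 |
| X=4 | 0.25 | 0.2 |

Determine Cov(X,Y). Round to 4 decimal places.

E[X] = 2.45,  E[Y] = 1.7
E[XY] = 4.45
Cov(X,Y) = E[XY] − E[X]E[Y] = 4.45 − (2.45)(1.7) = 0.285

0.2850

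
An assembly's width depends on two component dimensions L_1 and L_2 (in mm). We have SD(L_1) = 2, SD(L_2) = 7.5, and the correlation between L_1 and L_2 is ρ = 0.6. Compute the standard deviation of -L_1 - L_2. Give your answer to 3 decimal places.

Var(L_1) = (2)² = 4;  Var(L_2) = (7.5)² = 56.25
cov(L_1,L_2) = ρ·SD(L_1)·SD(L_2) = 0.6·2·7.5 = 9
Var(-L_1 - L_2) = (-1)²·Var(L_1) + (-1)²·Var(L_2) + 2·(-1)·(-1)·cov(L_1,L_2)
= 1·4 + 1·56.25 + 2·9 = 78.25
SD(-L_1 - L_2) = √78.25 ≈ 8.846

8.846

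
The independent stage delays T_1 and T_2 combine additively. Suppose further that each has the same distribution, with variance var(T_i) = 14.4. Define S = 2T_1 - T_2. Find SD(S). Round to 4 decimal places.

By independence, var(S) = (2)²var(T_1) + (-1)²var(T_2)
= (2)²·14.4 + (-1)²·14.4 = 72
SD(S) = √72 ≈ 8.4853

8.4853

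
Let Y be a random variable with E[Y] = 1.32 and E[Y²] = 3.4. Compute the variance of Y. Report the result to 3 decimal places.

1.658

Var(Y) = 3.4 − (1.32)² = 1.6576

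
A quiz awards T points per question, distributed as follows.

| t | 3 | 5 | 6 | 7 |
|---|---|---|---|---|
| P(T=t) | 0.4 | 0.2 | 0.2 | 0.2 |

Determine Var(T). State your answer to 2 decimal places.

E[T] = (3)(0.4) + (5)(0.2) + (6)(0.2) + (7)(0.2) = 4.8
E[T²] = (3)²(0.4) + (5)²(0.2) + (6)²(0.2) + (7)²(0.2) = 25.6
Var(T) = E[T²] − (E[T])² = 25.6 − (4.8)² = 2.56

2.56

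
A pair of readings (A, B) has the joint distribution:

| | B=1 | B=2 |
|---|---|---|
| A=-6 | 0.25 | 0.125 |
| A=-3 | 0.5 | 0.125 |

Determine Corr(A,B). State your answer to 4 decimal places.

-0.1491

E[A] = -4.125,  E[B] = 1.25
E[AB] = -5.25
Cov(A,B) = E[AB] − E[A]E[B] = -5.25 − (-4.125)(1.25) = -0.09375
V(A) = 2.109375,  V(B) = 0.1875
ρ = -0.09375 / √(2.109375·0.1875) ≈ -0.1491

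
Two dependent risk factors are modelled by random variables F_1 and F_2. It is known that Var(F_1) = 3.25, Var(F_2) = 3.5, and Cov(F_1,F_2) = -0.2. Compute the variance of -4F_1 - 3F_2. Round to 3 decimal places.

78.700

Var(-4F_1 - 3F_2) = (-4)²·Var(F_1) + (-3)²·Var(F_2) + 2·(-4)·(-3)·Cov(F_1,F_2)
= 16·3.25 + 9·3.5 + 24·-0.2 = 78.7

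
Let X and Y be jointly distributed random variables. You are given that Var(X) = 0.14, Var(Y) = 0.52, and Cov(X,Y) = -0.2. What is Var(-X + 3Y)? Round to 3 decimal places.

6.020

Var(-X + 3Y) = (-1)²·Var(X) + (3)²·Var(Y) + 2·(-1)·(3)·Cov(X,Y)
= 1·0.14 + 9·0.52 + -6·-0.2 = 6.02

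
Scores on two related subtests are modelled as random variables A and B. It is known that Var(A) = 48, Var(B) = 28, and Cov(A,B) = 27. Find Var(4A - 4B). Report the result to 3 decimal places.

352.000

Var(4A - 4B) = (4)²·Var(A) + (-4)²·Var(B) + 2·(4)·(-4)·Cov(A,B)
= 16·48 + 16·28 + -32·27 = 352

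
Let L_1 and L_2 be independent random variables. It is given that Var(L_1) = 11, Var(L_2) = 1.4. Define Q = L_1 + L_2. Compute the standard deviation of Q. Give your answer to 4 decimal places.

3.5214

By independence, Var(Q) = (1)²Var(L_1) + (1)²Var(L_2)
= (1)²·11 + (1)²·1.4 = 12.4
SD(Q) = √12.4 ≈ 3.5214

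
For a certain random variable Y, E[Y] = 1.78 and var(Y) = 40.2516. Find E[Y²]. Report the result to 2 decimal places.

E[Y²] = var(Y) + (E[Y])² = 40.2516 + (1.78)² = 43.42

43.42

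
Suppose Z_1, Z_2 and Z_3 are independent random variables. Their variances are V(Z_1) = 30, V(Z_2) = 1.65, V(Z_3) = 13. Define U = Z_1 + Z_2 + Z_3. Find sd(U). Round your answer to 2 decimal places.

6.68

By independence, V(U) = (1)²V(Z_1) + (1)²V(Z_2) + (1)²V(Z_3)
= (1)²·30 + (1)²·1.65 + (1)²·13 = 44.65
sd(U) = √44.65 ≈ 6.68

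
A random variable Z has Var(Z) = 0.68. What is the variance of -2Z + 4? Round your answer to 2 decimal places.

Var(-2Z + 4) = (-2)²·Var(Z) = 4·0.68 = 2.72

2.72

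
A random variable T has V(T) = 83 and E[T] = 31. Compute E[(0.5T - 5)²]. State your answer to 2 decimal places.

131.00

E[0.5T - 5] = 0.5·31 − 5 = 10.5
V(0.5T - 5) = (0.5)²·83 = 20.75
E[(0.5T - 5)²] = V((0.5T - 5)) + (E[(0.5T - 5)])² = 20.75 + (10.5)² = 131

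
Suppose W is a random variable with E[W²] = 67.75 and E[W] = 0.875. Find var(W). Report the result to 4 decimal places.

66.9844

var(W) = 67.75 − (0.875)² = 66.984375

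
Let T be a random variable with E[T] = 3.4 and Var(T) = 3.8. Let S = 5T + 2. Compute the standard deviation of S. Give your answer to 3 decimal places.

9.747

Var(5T + 2) = (5)²·3.8 = 95
SD(S) = √95 ≈ 9.747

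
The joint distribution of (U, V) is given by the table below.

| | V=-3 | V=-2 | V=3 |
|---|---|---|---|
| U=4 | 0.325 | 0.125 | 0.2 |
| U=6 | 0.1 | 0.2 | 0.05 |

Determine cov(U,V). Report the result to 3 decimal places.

-0.278

E[U] = 4.7,  E[V] = -1.175
E[UV] = -5.8
cov(U,V) = E[UV] − E[U]E[V] = -5.8 − (4.7)(-1.175) = -0.2775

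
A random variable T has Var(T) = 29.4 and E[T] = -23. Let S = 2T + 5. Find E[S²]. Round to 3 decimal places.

E[2T + 5] = 2·-23 + 5 = -41
Var(2T + 5) = (2)²·29.4 = 117.6
E[S²] = Var(S) + (E[S])² = 117.6 + (-41)² = 1798.6

1798.600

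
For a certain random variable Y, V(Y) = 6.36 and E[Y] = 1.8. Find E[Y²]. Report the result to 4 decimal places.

9.6000

E[Y²] = V(Y) + (E[Y])² = 6.36 + (1.8)² = 9.6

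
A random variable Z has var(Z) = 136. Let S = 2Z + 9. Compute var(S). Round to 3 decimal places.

544.000

var(2Z + 9) = (2)²·var(Z) = 4·136 = 544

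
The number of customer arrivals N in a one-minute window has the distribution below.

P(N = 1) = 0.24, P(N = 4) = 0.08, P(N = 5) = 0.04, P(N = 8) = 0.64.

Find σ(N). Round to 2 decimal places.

2.98

E[N] = (1)(0.24) + (4)(0.08) + (5)(0.04) + (8)(0.64) = 5.88
E[N²] = (1)²(0.24) + (4)²(0.08) + (5)²(0.04) + (8)²(0.64) = 43.48
Var(N) = E[N²] − (E[N])² = 43.48 − (5.88)² = 8.9056
σ(N) = √8.9056 ≈ 2.98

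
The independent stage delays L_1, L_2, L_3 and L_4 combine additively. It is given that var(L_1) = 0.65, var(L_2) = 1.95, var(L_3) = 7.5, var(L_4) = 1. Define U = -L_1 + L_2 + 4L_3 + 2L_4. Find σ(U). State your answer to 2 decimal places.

11.25

By independence, var(U) = (-1)²var(L_1) + (1)²var(L_2) + (4)²var(L_3) + (2)²var(L_4)
= (-1)²·0.65 + (1)²·1.95 + (4)²·7.5 + (2)²·1 = 126.6
σ(U) = √126.6 ≈ 11.25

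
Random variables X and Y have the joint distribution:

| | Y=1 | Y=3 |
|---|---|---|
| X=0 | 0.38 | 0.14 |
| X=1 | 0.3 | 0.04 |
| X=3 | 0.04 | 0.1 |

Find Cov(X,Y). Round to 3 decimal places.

0.254

E[X] = 0.76,  E[Y] = 1.56
E[XY] = 1.44
Cov(X,Y) = E[XY] − E[X]E[Y] = 1.44 − (0.76)(1.56) = 0.2544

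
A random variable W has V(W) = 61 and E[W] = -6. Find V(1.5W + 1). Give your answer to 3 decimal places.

V(1.5W + 1) = (1.5)²·V(W) = 2.25·61 = 137.25

137.250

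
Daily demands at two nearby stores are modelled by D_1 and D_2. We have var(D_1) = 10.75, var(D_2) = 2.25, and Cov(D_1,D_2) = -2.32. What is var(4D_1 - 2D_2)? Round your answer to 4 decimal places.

var(4D_1 - 2D_2) = (4)²·var(D_1) + (-2)²·var(D_2) + 2·(4)·(-2)·Cov(D_1,D_2)
= 16·10.75 + 4·2.25 + -16·-2.32 = 218.12

218.1200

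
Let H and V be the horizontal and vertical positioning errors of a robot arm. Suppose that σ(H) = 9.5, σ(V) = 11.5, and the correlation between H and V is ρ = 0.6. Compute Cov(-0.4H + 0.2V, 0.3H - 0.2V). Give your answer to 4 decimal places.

var(H) = (9.5)² = 90.25;  var(V) = (11.5)² = 132.25
Cov(H,V) = ρ·σ(H)·σ(V) = 0.6·9.5·11.5 = 65.55
Cov(-0.4H + 0.2V, 0.3H - 0.2V) = (-0.4)(0.3)var(H) + (0.2)(-0.2)var(V) + [(-0.4)(-0.2) + (0.2)(0.3)]Cov(H,V)
= -0.12·90.25 + -0.04·132.25 + 0.14·65.55 = -6.943

-6.9430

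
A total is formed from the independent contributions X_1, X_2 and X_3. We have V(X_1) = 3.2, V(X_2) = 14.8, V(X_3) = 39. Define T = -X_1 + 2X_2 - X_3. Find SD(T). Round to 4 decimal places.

10.0698

By independence, V(T) = (-1)²V(X_1) + (2)²V(X_2) + (-1)²V(X_3)
= (-1)²·3.2 + (2)²·14.8 + (-1)²·39 = 101.4
SD(T) = √101.4 ≈ 10.0698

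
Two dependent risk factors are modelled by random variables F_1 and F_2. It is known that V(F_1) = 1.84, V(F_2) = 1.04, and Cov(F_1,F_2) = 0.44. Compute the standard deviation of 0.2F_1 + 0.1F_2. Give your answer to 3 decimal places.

0.319

V(0.2F_1 + 0.1F_2) = (0.2)²·V(F_1) + (0.1)²·V(F_2) + 2·(0.2)·(0.1)·Cov(F_1,F_2)
= 0.04·1.84 + 0.01·1.04 + 0.04·0.44 = 0.1016
σ(0.2F_1 + 0.1F_2) = √0.1016 ≈ 0.319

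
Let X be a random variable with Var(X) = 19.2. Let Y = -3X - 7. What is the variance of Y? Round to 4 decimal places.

Var(-3X - 7) = (-3)²·Var(X) = 9·19.2 = 172.8

172.8000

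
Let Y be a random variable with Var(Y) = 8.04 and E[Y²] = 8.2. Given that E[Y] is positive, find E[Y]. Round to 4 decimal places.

0.4000

(E[Y])² = E[Y²] − Var(Y) = 8.2 − 8.04 = 0.16
E[Y] = √0.16 = 0.4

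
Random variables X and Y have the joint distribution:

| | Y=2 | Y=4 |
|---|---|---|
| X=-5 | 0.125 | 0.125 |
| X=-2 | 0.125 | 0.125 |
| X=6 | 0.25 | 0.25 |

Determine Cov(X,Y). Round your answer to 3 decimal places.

0.000

E[X] = 1.25,  E[Y] = 3
E[XY] = 3.75
Cov(X,Y) = E[XY] − E[X]E[Y] = 3.75 − (1.25)(3) = 0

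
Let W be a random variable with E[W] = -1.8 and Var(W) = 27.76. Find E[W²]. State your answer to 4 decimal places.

31.0000

E[W²] = Var(W) + (E[W])² = 27.76 + (-1.8)² = 31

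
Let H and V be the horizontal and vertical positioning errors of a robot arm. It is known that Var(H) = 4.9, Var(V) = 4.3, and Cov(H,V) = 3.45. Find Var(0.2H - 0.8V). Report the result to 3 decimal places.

Var(0.2H - 0.8V) = (0.2)²·Var(H) + (-0.8)²·Var(V) + 2·(0.2)·(-0.8)·Cov(H,V)
= 0.04·4.9 + 0.64·4.3 + -0.32·3.45 = 1.844

1.844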